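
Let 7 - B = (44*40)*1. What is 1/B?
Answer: -1/1753 ≈ -0.00057045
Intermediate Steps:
B = -1753 (B = 7 - 44*40 = 7 - 1760 = -1753)
1/B = 1/(-1753) = -1/1753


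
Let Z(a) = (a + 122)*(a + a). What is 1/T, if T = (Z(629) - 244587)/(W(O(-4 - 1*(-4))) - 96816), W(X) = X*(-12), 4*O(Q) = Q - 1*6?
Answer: -96798/700171 ≈ -0.13825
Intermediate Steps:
O(Q) = -3/2 + Q/4 (O(Q) = (Q - 1*6)/4 = (Q - 6)/4 = (-6 + Q)/4 = -3/2 + Q/4)
W(X) = -12*X
Z(a) = 2*a*(122 + a) (Z(a) = (122 + a)*(2*a) = 2*a*(122 + a))
T = -700171/96798 (T = (2*629*(122 + 629) - 244587)/(-12*(-3/2 + (-4 - 1*(-4))/4) - 96816) = (2*629*751 - 244587)/(-12*(-3/2 + (-4 + 4)/4) - 96816) = (944758 - 244587)/(-12*(-3/2 + (¼)*0) - 96816) = 700171/(-12*(-3/2 + 0) - 96816) = 700171/(-12*(-3/2) - 96816) = 700171/(18 - 96816) = 700171/(-96798) = 700171*(-1/96798) = -700171/96798 ≈ -7.2333)
1/T = 1/(-700171/96798) = -96798/700171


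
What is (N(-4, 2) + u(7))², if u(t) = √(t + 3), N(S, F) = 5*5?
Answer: (25 + √10)² ≈ 793.11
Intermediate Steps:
N(S, F) = 25
u(t) = √(3 + t)
(N(-4, 2) + u(7))² = (25 + √(3 + 7))² = (25 + √10)²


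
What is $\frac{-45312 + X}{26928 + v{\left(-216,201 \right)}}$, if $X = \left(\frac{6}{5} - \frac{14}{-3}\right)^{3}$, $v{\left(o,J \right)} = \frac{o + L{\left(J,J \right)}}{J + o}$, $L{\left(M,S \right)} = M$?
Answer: $- \frac{21749504}{12983625} \approx -1.6751$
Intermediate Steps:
$v{\left(o,J \right)} = 1$ ($v{\left(o,J \right)} = \frac{o + J}{J + o} = \frac{J + o}{J + o} = 1$)
$X = \frac{681472}{3375}$ ($X = \left(6 \cdot \frac{1}{5} - - \frac{14}{3}\right)^{3} = \left(\frac{6}{5} + \frac{14}{3}\right)^{3} = \left(\frac{88}{15}\right)^{3} = \frac{681472}{3375} \approx 201.92$)
$\frac{-45312 + X}{26928 + v{\left(-216,201 \right)}} = \frac{-45312 + \frac{681472}{3375}}{26928 + 1} = - \frac{152246528}{3375 \cdot 26929} = \left(- \frac{152246528}{3375}\right) \frac{1}{26929} = - \frac{21749504}{12983625}$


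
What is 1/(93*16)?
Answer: 1/1488 ≈ 0.00067204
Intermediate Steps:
1/(93*16) = 1/1488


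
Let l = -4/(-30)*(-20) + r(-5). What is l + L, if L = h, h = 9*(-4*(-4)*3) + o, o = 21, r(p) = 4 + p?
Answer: 1348/3 ≈ 449.33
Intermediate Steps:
l = -11/3 (l = -4/(-30)*(-20) + (4 - 5) = -4*(-1/30)*(-20) - 1 = (2/15)*(-20) - 1 = -8/3 - 1 = -11/3 ≈ -3.6667)
h = 453 (h = 9*(-4*(-4)*3) + 21 = 9*(16*3) + 21 = 9*48 + 21 = 432 + 21 = 453)
L = 453
l + L = -11/3 + 453 = 1348/3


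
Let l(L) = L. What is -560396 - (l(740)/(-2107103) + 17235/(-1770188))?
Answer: -2090259359282344819/3729968445364 ≈ -5.6040e+5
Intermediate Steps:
-560396 - (l(740)/(-2107103) + 17235/(-1770188)) = -560396 - (740/(-2107103) + 17235/(-1770188)) = -560396 - (740*(-1/2107103) + 17235*(-1/1770188)) = -560396 - (-740/2107103 - 17235/1770188) = -560396 - 1*(-37625859325/3729968445364) = -560396 + 37625859325/3729968445364 = -2090259359282344819/3729968445364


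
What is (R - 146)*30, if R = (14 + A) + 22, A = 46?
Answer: -1920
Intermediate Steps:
R = 82 (R = (14 + 46) + 22 = 60 + 22 = 82)
(R - 146)*30 = (82 - 146)*30 = -64*30 = -1920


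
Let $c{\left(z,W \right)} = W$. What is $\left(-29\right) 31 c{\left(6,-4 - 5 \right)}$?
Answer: $8091$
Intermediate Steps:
$\left(-29\right) 31 c{\left(6,-4 - 5 \right)} = \left(-29\right) 31 \left(-4 - 5\right) = - 899 \left(-4 - 5\right) = \left(-899\right) \left(-9\right) = 8091$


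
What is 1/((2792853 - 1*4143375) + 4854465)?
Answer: 1/3503943 ≈ 2.8539e-7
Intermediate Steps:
1/((2792853 - 1*4143375) + 4854465) = 1/((2792853 - 4143375) + 4854465) = 1/(-1350522 + 4854465) = 1/3503943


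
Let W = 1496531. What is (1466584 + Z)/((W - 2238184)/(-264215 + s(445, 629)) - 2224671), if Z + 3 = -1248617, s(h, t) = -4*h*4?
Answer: -14785315485/150907591033 ≈ -0.097976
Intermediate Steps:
s(h, t) = -16*h
Z = -1248620 (Z = -3 - 1248617 = -1248620)
(1466584 + Z)/((W - 2238184)/(-264215 + s(445, 629)) - 2224671) = (1466584 - 1248620)/((1496531 - 2238184)/(-264215 - 16*445) - 2224671) = 217964/(-741653/(-264215 - 7120) - 2224671) = 217964/(-741653/(-271335) - 2224671) = 217964/(-741653*(-1/271335) - 2224671) = 217964/(741653/271335 - 2224671) = 217964/(-603630364132/271335) = 217964*(-271335/603630364132) = -14785315485/150907591033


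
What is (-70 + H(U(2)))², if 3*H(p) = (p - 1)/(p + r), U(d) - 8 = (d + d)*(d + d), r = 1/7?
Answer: 1248138241/257049 ≈ 4855.6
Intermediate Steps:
r = ⅐ ≈ 0.14286
U(d) = 8 + 4*d² (U(d) = 8 + (d + d)*(d + d) = 8 + (2*d)*(2*d) = 8 + 4*d²)
H(p) = (-1 + p)/(3*(⅐ + p)) (H(p) = ((p - 1)/(p + ⅐))/3 = ((-1 + p)/(⅐ + p))/3 = (-1 + p)/(3*(⅐ + p)))
(-70 + H(U(2)))² = (-70 + 7*(-1 + (8 + 4*2²))/(3*(1 + 7*(8 + 4*2²))))² = (-70 + 7*(-1 + (8 + 4*4))/(3*(1 + 7*(8 + 4*4))))² = (-70 + 7*(-1 + (8 + 16))/(3*(1 + 7*(8 + 16))))² = (-70 + 7*(-1 + 24)/(3*(1 + 7*24)))² = (-70 + (7/3)*23/(1 + 168))² = (-70 + (7/3)*23/169)² = (-70 + (7/3)*(1/169)*23)² = (-70 + 161/507)² = (-35329/507)² = 1248138241/257049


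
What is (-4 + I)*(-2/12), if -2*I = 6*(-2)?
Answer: -1/3 ≈ -0.33333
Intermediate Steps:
I = 6 (I = -3*(-2) = -1/2*(-12) = 6)
(-4 + I)*(-2/12) = (-4 + 6)*(-2/12) = 2*(-2*1/12) = 2*(-1/6) = -1/3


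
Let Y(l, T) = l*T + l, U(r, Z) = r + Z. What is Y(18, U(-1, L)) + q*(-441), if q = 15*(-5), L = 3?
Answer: 33129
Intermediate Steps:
q = -75
U(r, Z) = Z + r
Y(l, T) = l + T*l (Y(l, T) = T*l + l = l + T*l)
Y(18, U(-1, L)) + q*(-441) = 18*(1 + (3 - 1)) - 75*(-441) = 18*(1 + 2) + 33075 = 18*3 + 33075 = 54 + 33075 = 33129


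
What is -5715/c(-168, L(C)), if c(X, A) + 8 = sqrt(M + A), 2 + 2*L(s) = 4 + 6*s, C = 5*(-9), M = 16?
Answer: 22860/91 + 5715*I*sqrt(118)/182 ≈ 251.21 + 341.1*I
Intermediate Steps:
C = -45
L(s) = 1 + 3*s (L(s) = -1 + (4 + 6*s)/2 = -1 + (2 + 3*s) = 1 + 3*s)
c(X, A) = -8 + sqrt(16 + A)
-5715/c(-168, L(C)) = -5715/(-8 + sqrt(16 + (1 + 3*(-45)))) = -5715/(-8 + sqrt(16 + (1 - 135))) = -5715/(-8 + sqrt(16 - 134)) = -5715/(-8 + sqrt(-118)) = -5715/(-8 + I*sqrt(118))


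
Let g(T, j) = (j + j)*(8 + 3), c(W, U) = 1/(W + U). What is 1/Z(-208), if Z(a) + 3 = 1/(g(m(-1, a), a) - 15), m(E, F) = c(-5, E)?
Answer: -4591/13774 ≈ -0.33331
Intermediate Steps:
c(W, U) = 1/(U + W)
m(E, F) = 1/(-5 + E) (m(E, F) = 1/(E - 5) = 1/(-5 + E))
g(T, j) = 22*j (g(T, j) = (2*j)*11 = 22*j)
Z(a) = -3 + 1/(-15 + 22*a) (Z(a) = -3 + 1/(22*a - 15) = -3 + 1/(-15 + 22*a))
1/Z(-208) = 1/(2*(23 - 33*(-208))/(-15 + 22*(-208))) = 1/(2*(23 + 6864)/(-15 - 4576)) = 1/(2*6887/(-4591)) = 1/(2*(-1/4591)*6887) = 1/(-13774/4591) = -4591/13774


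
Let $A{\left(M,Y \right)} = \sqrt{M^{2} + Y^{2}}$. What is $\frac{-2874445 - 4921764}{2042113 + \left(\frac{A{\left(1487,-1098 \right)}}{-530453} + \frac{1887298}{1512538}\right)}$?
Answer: $- \frac{2562181704914744744539894414614310694}{671129745877697855332806113772847191} - \frac{2365282292539874481016397 \sqrt{3416773}}{671129745877697855332806113772847191} \approx -3.8177$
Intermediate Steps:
$\frac{-2874445 - 4921764}{2042113 + \left(\frac{A{\left(1487,-1098 \right)}}{-530453} + \frac{1887298}{1512538}\right)} = \frac{-2874445 - 4921764}{2042113 + \left(\frac{\sqrt{1487^{2} + \left(-1098\right)^{2}}}{-530453} + \frac{1887298}{1512538}\right)} = - \frac{7796209}{2042113 + \left(\sqrt{2211169 + 1205604} \left(- \frac{1}{530453}\right) + 1887298 \cdot \frac{1}{1512538}\right)} = - \frac{7796209}{2042113 + \left(\sqrt{3416773} \left(- \frac{1}{530453}\right) + \frac{943649}{756269}\right)} = - \frac{7796209}{2042113 + \left(- \frac{\sqrt{3416773}}{530453} + \frac{943649}{756269}\right)} = - \frac{7796209}{2042113 + \left(\frac{943649}{756269} - \frac{\sqrt{3416773}}{530453}\right)} = - \frac{7796209}{\frac{1544387700046}{756269} - \frac{\sqrt{3416773}}{530453}}$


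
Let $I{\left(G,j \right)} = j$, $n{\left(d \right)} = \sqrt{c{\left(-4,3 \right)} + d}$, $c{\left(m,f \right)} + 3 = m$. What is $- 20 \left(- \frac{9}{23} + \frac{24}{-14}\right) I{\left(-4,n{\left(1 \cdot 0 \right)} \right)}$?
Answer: $\frac{6780 i \sqrt{7}}{161} \approx 111.42 i$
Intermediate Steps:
$c{\left(m,f \right)} = -3 + m$
$n{\left(d \right)} = \sqrt{-7 + d}$ ($n{\left(d \right)} = \sqrt{\left(-3 - 4\right) + d} = \sqrt{-7 + d}$)
$- 20 \left(- \frac{9}{23} + \frac{24}{-14}\right) I{\left(-4,n{\left(1 \cdot 0 \right)} \right)} = - 20 \left(- \frac{9}{23} + \frac{24}{-14}\right) \sqrt{-7 + 1 \cdot 0} = - 20 \left(\left(-9\right) \frac{1}{23} + 24 \left(- \frac{1}{14}\right)\right) \sqrt{-7 + 0} = - 20 \left(- \frac{9}{23} - \frac{12}{7}\right) \sqrt{-7} = \left(-20\right) \left(- \frac{339}{161}\right) i \sqrt{7} = \frac{6780 i \sqrt{7}}{161}$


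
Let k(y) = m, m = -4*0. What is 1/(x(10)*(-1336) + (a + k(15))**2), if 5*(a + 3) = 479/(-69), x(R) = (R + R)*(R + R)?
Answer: -119025/63604667804 ≈ -1.8713e-6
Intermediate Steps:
x(R) = 4*R**2 (x(R) = (2*R)*(2*R) = 4*R**2)
a = -1514/345 (a = -3 + (479/(-69))/5 = -3 + (479*(-1/69))/5 = -3 + (1/5)*(-479/69) = -3 - 479/345 = -1514/345 ≈ -4.3884)
m = 0
k(y) = 0
1/(x(10)*(-1336) + (a + k(15))**2) = 1/((4*10**2)*(-1336) + (-1514/345 + 0)**2) = 1/((4*100)*(-1336) + (-1514/345)**2) = 1/(400*(-1336) + 2292196/119025) = 1/(-534400 + 2292196/119025) = 1/(-63604667804/119025) = -119025/63604667804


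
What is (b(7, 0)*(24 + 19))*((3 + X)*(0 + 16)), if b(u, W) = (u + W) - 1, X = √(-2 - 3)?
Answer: 12384 + 4128*I*√5 ≈ 12384.0 + 9230.5*I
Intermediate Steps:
X = I*√5 (X = √(-5) = I*√5 ≈ 2.2361*I)
b(u, W) = -1 + W + u (b(u, W) = (W + u) - 1 = -1 + W + u)
(b(7, 0)*(24 + 19))*((3 + X)*(0 + 16)) = ((-1 + 0 + 7)*(24 + 19))*((3 + I*√5)*(0 + 16)) = (6*43)*((3 + I*√5)*16) = 258*(48 + 16*I*√5) = 12384 + 4128*I*√5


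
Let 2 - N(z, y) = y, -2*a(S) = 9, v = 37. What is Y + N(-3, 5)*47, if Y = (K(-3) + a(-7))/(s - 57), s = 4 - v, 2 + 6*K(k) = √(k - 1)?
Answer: -76111/540 - I/270 ≈ -140.95 - 0.0037037*I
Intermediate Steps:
a(S) = -9/2 (a(S) = -½*9 = -9/2)
K(k) = -⅓ + √(-1 + k)/6 (K(k) = -⅓ + √(k - 1)/6 = -⅓ + √(-1 + k)/6)
N(z, y) = 2 - y
s = -33 (s = 4 - 1*37 = 4 - 37 = -33)
Y = 29/540 - I/270 (Y = ((-⅓ + √(-1 - 3)/6) - 9/2)/(-33 - 57) = ((-⅓ + √(-4)/6) - 9/2)/(-90) = ((-⅓ + (2*I)/6) - 9/2)*(-1/90) = ((-⅓ + I/3) - 9/2)*(-1/90) = (-29/6 + I/3)*(-1/90) = 29/540 - I/270 ≈ 0.053704 - 0.0037037*I)
Y + N(-3, 5)*47 = (29/540 - I/270) + (2 - 1*5)*47 = (29/540 - I/270) + (2 - 5)*47 = (29/540 - I/270) - 3*47 = (29/540 - I/270) - 141 = -76111/540 - I/270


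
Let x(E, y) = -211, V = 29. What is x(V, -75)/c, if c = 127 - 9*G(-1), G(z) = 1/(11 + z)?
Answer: -2110/1261 ≈ -1.6733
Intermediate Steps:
c = 1261/10 (c = 127 - 9/(11 - 1) = 127 - 9/10 = 1261/10 ≈ 126.10)
x(V, -75)/c = -211/1261/10 = -211*10/1261 = -2110/1261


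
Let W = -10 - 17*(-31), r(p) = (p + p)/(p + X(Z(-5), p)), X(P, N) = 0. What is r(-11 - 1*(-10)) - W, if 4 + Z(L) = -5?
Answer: -515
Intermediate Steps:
Z(L) = -9 (Z(L) = -4 - 5 = -9)
r(p) = 2 (r(p) = (p + p)/(p + 0) = (2*p)/p = 2)
W = 517 (W = -10 + 527 = 517)
r(-11 - 1*(-10)) - W = 2 - 1*517 = 2 - 517 = -515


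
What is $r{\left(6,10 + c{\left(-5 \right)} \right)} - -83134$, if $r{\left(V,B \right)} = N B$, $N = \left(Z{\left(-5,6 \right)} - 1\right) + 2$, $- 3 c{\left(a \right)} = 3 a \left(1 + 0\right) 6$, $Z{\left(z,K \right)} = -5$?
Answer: $82974$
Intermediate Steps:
$c{\left(a \right)} = - 6 a$ ($c{\left(a \right)} = - \frac{3 a \left(1 + 0\right) 6}{3} = - \frac{3 a 1 \cdot 6}{3} = - \frac{3 a 6}{3} = - \frac{18 a}{3} = - 6 a$)
$N = -4$ ($N = \left(-5 - 1\right) + 2 = -6 + 2 = -4$)
$r{\left(V,B \right)} = - 4 B$
$r{\left(6,10 + c{\left(-5 \right)} \right)} - -83134 = - 4 \left(10 - -30\right) - -83134 = - 4 \left(10 + 30\right) + 83134 = \left(-4\right) 40 + 83134 = -160 + 83134 = 82974$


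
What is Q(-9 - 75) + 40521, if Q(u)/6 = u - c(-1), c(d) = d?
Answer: 40023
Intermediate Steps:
Q(u) = 6 + 6*u (Q(u) = 6*(u - 1*(-1)) = 6*(u + 1) = 6*(1 + u) = 6 + 6*u)
Q(-9 - 75) + 40521 = (6 + 6*(-9 - 75)) + 40521 = (6 + 6*(-84)) + 40521 = (6 - 504) + 40521 = -498 + 40521 = 40023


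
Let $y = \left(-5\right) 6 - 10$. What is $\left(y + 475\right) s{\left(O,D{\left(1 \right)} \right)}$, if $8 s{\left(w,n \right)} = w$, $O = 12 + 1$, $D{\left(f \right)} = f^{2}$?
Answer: $\frac{5655}{8} \approx 706.88$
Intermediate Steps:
$O = 13$
$s{\left(w,n \right)} = \frac{w}{8}$
$y = -40$ ($y = -30 - 10 = -40$)
$\left(y + 475\right) s{\left(O,D{\left(1 \right)} \right)} = \left(-40 + 475\right) \frac{1}{8} \cdot 13 = 435 \cdot \frac{13}{8} = \frac{5655}{8}$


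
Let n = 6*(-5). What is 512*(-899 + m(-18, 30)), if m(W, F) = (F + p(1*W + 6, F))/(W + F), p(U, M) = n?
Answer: -460288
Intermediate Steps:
n = -30
p(U, M) = -30
m(W, F) = (-30 + F)/(F + W) (m(W, F) = (F - 30)/(W + F) = (-30 + F)/(F + W))
512*(-899 + m(-18, 30)) = 512*(-899 + (-30 + 30)/(30 - 18)) = 512*(-899 + 0/12) = 512*(-899 + (1/12)*0) = 512*(-899 + 0) = 512*(-899) = -460288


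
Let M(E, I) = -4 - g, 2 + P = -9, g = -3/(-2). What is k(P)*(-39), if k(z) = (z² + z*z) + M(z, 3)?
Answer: -18447/2 ≈ -9223.5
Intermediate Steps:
g = 3/2 (g = -3*(-½) = 3/2 ≈ 1.5000)
P = -11 (P = -2 - 9 = -11)
M(E, I) = -11/2 (M(E, I) = -4 - 1*3/2 = -4 - 3/2 = -11/2)
k(z) = -11/2 + 2*z² (k(z) = (z² + z*z) - 11/2 = (z² + z²) - 11/2 = 2*z² - 11/2 = -11/2 + 2*z²)
k(P)*(-39) = (-11/2 + 2*(-11)²)*(-39) = (-11/2 + 2*121)*(-39) = (-11/2 + 242)*(-39) = (473/2)*(-39) = -18447/2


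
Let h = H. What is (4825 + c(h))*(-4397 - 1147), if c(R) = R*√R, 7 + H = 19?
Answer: -26749800 - 133056*√3 ≈ -2.6980e+7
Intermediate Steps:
H = 12 (H = -7 + 19 = 12)
h = 12
c(R) = R^(3/2)
(4825 + c(h))*(-4397 - 1147) = (4825 + 12^(3/2))*(-4397 - 1147) = (4825 + 24*√3)*(-5544) = -26749800 - 133056*√3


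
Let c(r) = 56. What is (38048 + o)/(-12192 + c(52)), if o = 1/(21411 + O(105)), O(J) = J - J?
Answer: -814645729/259843896 ≈ -3.1351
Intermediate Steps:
O(J) = 0
o = 1/21411 (o = 1/(21411 + 0) = 1/21411 ≈ 4.6705e-5)
(38048 + o)/(-12192 + c(52)) = (38048 + 1/21411)/(-12192 + 56) = (814645729/21411)/(-12136) = (814645729/21411)*(-1/12136) = -814645729/259843896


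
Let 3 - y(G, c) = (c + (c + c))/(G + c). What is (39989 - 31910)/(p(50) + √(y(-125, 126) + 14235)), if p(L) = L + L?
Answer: -40395/193 + 24237*√385/1930 ≈ 37.106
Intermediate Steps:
y(G, c) = 3 - 3*c/(G + c) (y(G, c) = 3 - (c + (c + c))/(G + c) = 3 - (c + 2*c)/(G + c) = 3 - 3*c/(G + c))
p(L) = 2*L
(39989 - 31910)/(p(50) + √(y(-125, 126) + 14235)) = (39989 - 31910)/(2*50 + √(3*(-125)/(-125 + 126) + 14235)) = 8079/(100 + √(3*(-125)/1 + 14235)) = 8079/(100 + √(3*(-125)*1 + 14235)) = 8079/(100 + √(-375 + 14235)) = 8079/(100 + √13860) = 8079/(100 + 6*√385)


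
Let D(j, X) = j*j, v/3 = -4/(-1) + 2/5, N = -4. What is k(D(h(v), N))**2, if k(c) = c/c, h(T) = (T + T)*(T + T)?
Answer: 1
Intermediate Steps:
v = 66/5 (v = 3*(-4/(-1) + 2/5) = 3*(-4*(-1) + 2*(1/5)) = 3*(4 + 2/5) = 3*(22/5) = 66/5 ≈ 13.200)
h(T) = 4*T**2 (h(T) = (2*T)*(2*T) = 4*T**2)
D(j, X) = j**2
k(c) = 1
k(D(h(v), N))**2 = 1**2 = 1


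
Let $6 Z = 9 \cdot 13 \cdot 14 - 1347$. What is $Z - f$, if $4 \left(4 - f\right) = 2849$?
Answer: $\frac{3027}{4} \approx 756.75$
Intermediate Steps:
$f = - \frac{2833}{4}$ ($f = 4 - \frac{2849}{4} = - \frac{2833}{4} \approx -708.25$)
$Z = \frac{97}{2}$ ($Z = \frac{9 \cdot 13 \cdot 14 - 1347}{6} = \frac{117 \cdot 14 - 1347}{6} = \frac{1638 - 1347}{6} = \frac{1}{6} \cdot 291 = \frac{97}{2} \approx 48.5$)
$Z - f = \frac{97}{2} - - \frac{2833}{4} = \frac{97}{2} + \frac{2833}{4} = \frac{3027}{4}$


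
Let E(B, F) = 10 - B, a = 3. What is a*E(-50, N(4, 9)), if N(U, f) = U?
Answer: 180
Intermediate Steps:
a*E(-50, N(4, 9)) = 3*(10 - 1*(-50)) = 3*(10 + 50) = 3*60 = 180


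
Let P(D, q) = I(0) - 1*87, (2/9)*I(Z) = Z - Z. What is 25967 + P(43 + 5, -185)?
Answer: 25880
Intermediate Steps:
I(Z) = 0 (I(Z) = 9*(Z - Z)/2 = (9/2)*0 = 0)
P(D, q) = -87 (P(D, q) = 0 - 1*87 = 0 - 87 = -87)
25967 + P(43 + 5, -185) = 25967 - 87 = 25880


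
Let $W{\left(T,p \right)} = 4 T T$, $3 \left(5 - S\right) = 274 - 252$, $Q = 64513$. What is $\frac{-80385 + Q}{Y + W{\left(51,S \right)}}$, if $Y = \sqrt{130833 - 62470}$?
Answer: $- \frac{165132288}{108174853} + \frac{15872 \sqrt{68363}}{108174853} \approx -1.4882$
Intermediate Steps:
$S = - \frac{7}{3}$ ($S = 5 - \frac{274 - 252}{3} = 5 - \frac{22}{3} = - \frac{7}{3} \approx -2.3333$)
$Y = \sqrt{68363}$ ($Y = \sqrt{130833 - 62470} = \sqrt{68363} \approx 261.46$)
$W{\left(T,p \right)} = 4 T^{2}$
$\frac{-80385 + Q}{Y + W{\left(51,S \right)}} = \frac{-80385 + 64513}{\sqrt{68363} + 4 \cdot 51^{2}} = - \frac{15872}{\sqrt{68363} + 4 \cdot 2601} = - \frac{15872}{\sqrt{68363} + 10404} = - \frac{15872}{10404 + \sqrt{68363}}$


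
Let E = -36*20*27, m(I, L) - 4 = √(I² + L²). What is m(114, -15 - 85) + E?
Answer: -19436 + 2*√5749 ≈ -19284.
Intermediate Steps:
m(I, L) = 4 + √(I² + L²)
E = -19440 (E = -720*27 = -19440)
m(114, -15 - 85) + E = (4 + √(114² + (-15 - 85)²)) - 19440 = (4 + √(12996 + (-100)²)) - 19440 = (4 + √(12996 + 10000)) - 19440 = (4 + √22996) - 19440 = (4 + 2*√5749) - 19440 = -19436 + 2*√5749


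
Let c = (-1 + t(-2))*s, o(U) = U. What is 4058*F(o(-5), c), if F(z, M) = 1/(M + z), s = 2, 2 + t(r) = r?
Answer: -4058/15 ≈ -270.53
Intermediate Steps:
t(r) = -2 + r
c = -10 (c = (-1 + (-2 - 2))*2 = (-1 - 4)*2 = -5*2 = -10)
4058*F(o(-5), c) = 4058/(-10 - 5) = 4058/(-15) = 4058*(-1/15) = -4058/15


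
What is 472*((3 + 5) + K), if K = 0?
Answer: 3776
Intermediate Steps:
472*((3 + 5) + K) = 472*((3 + 5) + 0) = 472*(8 + 0) = 472*8 = 3776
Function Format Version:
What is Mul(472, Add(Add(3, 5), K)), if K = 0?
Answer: 3776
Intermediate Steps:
Mul(472, Add(Add(3, 5), K)) = Mul(472, Add(Add(3, 5), 0)) = Mul(472, Add(8, 0)) = Mul(472, 8) = 3776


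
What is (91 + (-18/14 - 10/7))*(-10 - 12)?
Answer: -13596/7 ≈ -1942.3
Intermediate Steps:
(91 + (-18/14 - 10/7))*(-10 - 12) = (91 + (-18*1/14 - 10*1/7))*(-22) = (91 + (-9/7 - 10/7))*(-22) = (91 - 19/7)*(-22) = (618/7)*(-22) = -13596/7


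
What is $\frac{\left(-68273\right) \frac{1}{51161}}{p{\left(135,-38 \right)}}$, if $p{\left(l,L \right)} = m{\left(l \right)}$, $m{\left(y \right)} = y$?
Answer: $- \frac{68273}{6906735} \approx -0.009885$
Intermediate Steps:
$p{\left(l,L \right)} = l$
$\frac{\left(-68273\right) \frac{1}{51161}}{p{\left(135,-38 \right)}} = \frac{\left(-68273\right) \frac{1}{51161}}{135} = \left(-68273\right) \frac{1}{51161} \cdot \frac{1}{135} = \left(- \frac{68273}{51161}\right) \frac{1}{135} = - \frac{68273}{6906735}$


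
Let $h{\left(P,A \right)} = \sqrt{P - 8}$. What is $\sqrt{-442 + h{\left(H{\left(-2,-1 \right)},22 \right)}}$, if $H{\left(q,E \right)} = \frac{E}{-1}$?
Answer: $\sqrt{-442 + i \sqrt{7}} \approx 0.06292 + 21.024 i$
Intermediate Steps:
$H{\left(q,E \right)} = - E$ ($H{\left(q,E \right)} = E \left(-1\right) = - E$)
$h{\left(P,A \right)} = \sqrt{-8 + P}$
$\sqrt{-442 + h{\left(H{\left(-2,-1 \right)},22 \right)}} = \sqrt{-442 + \sqrt{-8 - -1}} = \sqrt{-442 + \sqrt{-8 + 1}} = \sqrt{-442 + \sqrt{-7}} = \sqrt{-442 + i \sqrt{7}}$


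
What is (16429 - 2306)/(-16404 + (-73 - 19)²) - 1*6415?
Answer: -50949223/7940 ≈ -6416.8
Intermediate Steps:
(16429 - 2306)/(-16404 + (-73 - 19)²) - 1*6415 = 14123/(-16404 + (-92)²) - 6415 = 14123/(-16404 + 8464) - 6415 = 14123/(-7940) - 6415 = 14123*(-1/7940) - 6415 = -14123/7940 - 6415 = -50949223/7940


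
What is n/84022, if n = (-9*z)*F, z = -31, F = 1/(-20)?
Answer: -279/1680440 ≈ -0.00016603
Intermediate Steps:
F = -1/20 ≈ -0.050000
n = -279/20 (n = -9*(-31)*(-1/20) = 279*(-1/20) = -279/20 ≈ -13.950)
n/84022 = -279/20/84022 = -279/20*1/84022 = -279/1680440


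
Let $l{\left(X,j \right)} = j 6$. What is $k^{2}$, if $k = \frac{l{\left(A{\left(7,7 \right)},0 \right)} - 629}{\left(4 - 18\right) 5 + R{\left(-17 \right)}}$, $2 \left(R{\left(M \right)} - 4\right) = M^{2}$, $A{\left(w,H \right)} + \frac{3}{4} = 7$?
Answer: $\frac{1582564}{24649} \approx 64.204$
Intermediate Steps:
$A{\left(w,H \right)} = \frac{25}{4}$ ($A{\left(w,H \right)} = - \frac{3}{4} + 7 = \frac{25}{4}$)
$l{\left(X,j \right)} = 6 j$
$R{\left(M \right)} = 4 + \frac{M^{2}}{2}$
$k = - \frac{1258}{157}$ ($k = \frac{6 \cdot 0 - 629}{\left(4 - 18\right) 5 + \left(4 + \frac{\left(-17\right)^{2}}{2}\right)} = \frac{0 - 629}{\left(-14\right) 5 + \left(4 + \frac{1}{2} \cdot 289\right)} = - \frac{629}{-70 + \left(4 + \frac{289}{2}\right)} = - \frac{629}{-70 + \frac{297}{2}} = - \frac{629}{\frac{157}{2}} = \left(-629\right) \frac{2}{157} = - \frac{1258}{157} \approx -8.0127$)
$k^{2} = \left(- \frac{1258}{157}\right)^{2} = \frac{1582564}{24649}$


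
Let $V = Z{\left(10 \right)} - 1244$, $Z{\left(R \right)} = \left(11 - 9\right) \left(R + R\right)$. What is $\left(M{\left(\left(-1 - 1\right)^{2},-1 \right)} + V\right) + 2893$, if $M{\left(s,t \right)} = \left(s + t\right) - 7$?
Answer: $1685$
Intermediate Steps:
$Z{\left(R \right)} = 4 R$ ($Z{\left(R \right)} = 2 \cdot 2 R = 4 R$)
$M{\left(s,t \right)} = -7 + s + t$
$V = -1204$ ($V = 4 \cdot 10 - 1244 = 40 - 1244 = -1204$)
$\left(M{\left(\left(-1 - 1\right)^{2},-1 \right)} + V\right) + 2893 = \left(\left(-7 + \left(-1 - 1\right)^{2} - 1\right) - 1204\right) + 2893 = \left(\left(-7 + \left(-2\right)^{2} - 1\right) - 1204\right) + 2893 = \left(\left(-7 + 4 - 1\right) - 1204\right) + 2893 = \left(-4 - 1204\right) + 2893 = -1208 + 2893 = 1685$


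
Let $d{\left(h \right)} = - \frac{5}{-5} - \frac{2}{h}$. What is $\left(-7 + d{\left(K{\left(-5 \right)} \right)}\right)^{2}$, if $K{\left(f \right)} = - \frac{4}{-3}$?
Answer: $\frac{225}{4} \approx 56.25$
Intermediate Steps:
$K{\left(f \right)} = \frac{4}{3}$ ($K{\left(f \right)} = \left(-4\right) \left(- \frac{1}{3}\right) = \frac{4}{3}$)
$d{\left(h \right)} = 1 - \frac{2}{h}$ ($d{\left(h \right)} = \left(-5\right) \left(- \frac{1}{5}\right) - \frac{2}{h} = 1 - \frac{2}{h}$)
$\left(-7 + d{\left(K{\left(-5 \right)} \right)}\right)^{2} = \left(-7 + \frac{-2 + \frac{4}{3}}{\frac{4}{3}}\right)^{2} = \left(-7 + \frac{3}{4} \left(- \frac{2}{3}\right)\right)^{2} = \left(-7 - \frac{1}{2}\right)^{2} = \left(- \frac{15}{2}\right)^{2} = \frac{225}{4}$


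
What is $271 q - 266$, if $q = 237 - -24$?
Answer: $70465$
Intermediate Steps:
$q = 261$ ($q = 237 + 24 = 261$)
$271 q - 266 = 271 \cdot 261 - 266 = 70731 - 266 = 70465$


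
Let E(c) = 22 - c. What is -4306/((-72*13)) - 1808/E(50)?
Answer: 226607/3276 ≈ 69.172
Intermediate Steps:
-4306/((-72*13)) - 1808/E(50) = -4306/((-72*13)) - 1808/(22 - 1*50) = -4306/(-936) - 1808/(22 - 50) = -4306*(-1/936) - 1808/(-28) = 2153/468 - 1808*(-1/28) = 2153/468 + 452/7 = 226607/3276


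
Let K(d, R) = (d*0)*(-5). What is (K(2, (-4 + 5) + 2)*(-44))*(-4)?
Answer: 0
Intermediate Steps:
K(d, R) = 0 (K(d, R) = 0*(-5) = 0)
(K(2, (-4 + 5) + 2)*(-44))*(-4) = (0*(-44))*(-4) = 0*(-4) = 0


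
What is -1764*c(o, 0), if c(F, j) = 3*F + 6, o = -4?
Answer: 10584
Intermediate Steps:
c(F, j) = 6 + 3*F
-1764*c(o, 0) = -1764*(6 + 3*(-4)) = -1764*(6 - 12) = -1764*(-6) = 10584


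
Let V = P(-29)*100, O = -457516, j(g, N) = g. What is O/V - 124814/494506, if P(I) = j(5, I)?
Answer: -28288351762/30906625 ≈ -915.28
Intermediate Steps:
P(I) = 5
V = 500 (V = 5*100 = 500)
O/V - 124814/494506 = -457516/500 - 124814/494506 = -457516*1/500 - 124814*1/494506 = -114379/125 - 62407/247253 = -28288351762/30906625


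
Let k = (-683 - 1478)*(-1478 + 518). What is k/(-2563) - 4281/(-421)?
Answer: -862417557/1079023 ≈ -799.26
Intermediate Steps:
k = 2074560 (k = -2161*(-960) = 2074560)
k/(-2563) - 4281/(-421) = 2074560/(-2563) - 4281/(-421) = 2074560*(-1/2563) - 4281*(-1/421) = -2074560/2563 + 4281/421 = -862417557/1079023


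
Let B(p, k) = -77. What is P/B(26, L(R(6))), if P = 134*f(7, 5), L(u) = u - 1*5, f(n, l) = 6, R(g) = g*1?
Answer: -804/77 ≈ -10.442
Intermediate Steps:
R(g) = g
L(u) = -5 + u (L(u) = u - 5 = -5 + u)
P = 804 (P = 134*6 = 804)
P/B(26, L(R(6))) = 804/(-77) = 804*(-1/77) = -804/77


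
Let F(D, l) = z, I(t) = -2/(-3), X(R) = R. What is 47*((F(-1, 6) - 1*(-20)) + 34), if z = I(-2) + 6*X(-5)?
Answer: 3478/3 ≈ 1159.3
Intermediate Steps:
I(t) = 2/3 (I(t) = -2*(-1/3) = 2/3)
z = -88/3 (z = 2/3 + 6*(-5) = 2/3 - 30 = -88/3 ≈ -29.333)
F(D, l) = -88/3
47*((F(-1, 6) - 1*(-20)) + 34) = 47*((-88/3 - 1*(-20)) + 34) = 47*((-88/3 + 20) + 34) = 47*(-28/3 + 34) = 47*(74/3) = 3478/3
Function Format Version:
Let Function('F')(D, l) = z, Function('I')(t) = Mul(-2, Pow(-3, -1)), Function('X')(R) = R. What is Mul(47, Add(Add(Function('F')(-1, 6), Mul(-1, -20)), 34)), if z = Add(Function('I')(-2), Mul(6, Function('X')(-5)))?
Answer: Rational(3478, 3) ≈ 1159.3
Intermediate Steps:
Function('I')(t) = Rational(2, 3) (Function('I')(t) = Mul(-2, Rational(-1, 3)) = Rational(2, 3))
z = Rational(-88, 3) (z = Add(Rational(2, 3), Mul(6, -5)) = Add(Rational(2, 3), -30) = Rational(-88, 3) ≈ -29.333)
Function('F')(D, l) = Rational(-88, 3)
Mul(47, Add(Add(Function('F')(-1, 6), Mul(-1, -20)), 34)) = Mul(47, Add(Add(Rational(-88, 3), Mul(-1, -20)), 34)) = Mul(47, Add(Add(Rational(-88, 3), 20), 34)) = Mul(47, Add(Rational(-28, 3), 34)) = Mul(47, Rational(74, 3)) = Rational(3478, 3)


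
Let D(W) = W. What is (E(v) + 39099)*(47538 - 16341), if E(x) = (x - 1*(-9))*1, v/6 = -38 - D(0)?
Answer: 1212939360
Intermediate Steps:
v = -228 (v = 6*(-38 - 1*0) = 6*(-38 + 0) = 6*(-38) = -228)
E(x) = 9 + x (E(x) = (x + 9)*1 = (9 + x)*1 = 9 + x)
(E(v) + 39099)*(47538 - 16341) = ((9 - 228) + 39099)*(47538 - 16341) = (-219 + 39099)*31197 = 38880*31197 = 1212939360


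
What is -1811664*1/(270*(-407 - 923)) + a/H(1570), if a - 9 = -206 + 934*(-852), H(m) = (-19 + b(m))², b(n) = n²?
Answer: 101916805363935763/20201497494335325 ≈ 5.0450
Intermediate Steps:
H(m) = (-19 + m²)²
a = -795965 (a = 9 + (-206 + 934*(-852)) = 9 + (-206 - 795768) = 9 - 795974 = -795965)
-1811664*1/(270*(-407 - 923)) + a/H(1570) = -1811664*1/(270*(-407 - 923)) - 795965/(-19 + 1570²)² = -1811664/((-1330*270)) - 795965/(-19 + 2464900)² = -1811664/(-359100) - 795965/(2464881²) = -1811664*(-1/359100) - 795965/6075638344161 = 50324/9975 - 795965*1/6075638344161 = 50324/9975 - 795965/6075638344161 = 101916805363935763/20201497494335325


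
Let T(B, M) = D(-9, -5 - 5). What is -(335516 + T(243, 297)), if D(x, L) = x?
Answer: -335507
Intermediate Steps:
T(B, M) = -9
-(335516 + T(243, 297)) = -(335516 - 9) = -1*335507 = -335507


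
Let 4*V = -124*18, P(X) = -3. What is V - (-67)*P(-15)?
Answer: -759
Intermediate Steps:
V = -558 (V = (-124*18)/4 = (¼)*(-2232) = -558)
V - (-67)*P(-15) = -558 - (-67)*(-3) = -558 - 1*201 = -558 - 201 = -759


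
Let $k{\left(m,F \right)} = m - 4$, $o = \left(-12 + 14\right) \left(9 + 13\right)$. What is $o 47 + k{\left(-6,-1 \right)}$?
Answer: $2058$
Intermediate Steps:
$o = 44$ ($o = 2 \cdot 22 = 44$)
$k{\left(m,F \right)} = -4 + m$
$o 47 + k{\left(-6,-1 \right)} = 44 \cdot 47 - 10 = 2068 - 10 = 2058$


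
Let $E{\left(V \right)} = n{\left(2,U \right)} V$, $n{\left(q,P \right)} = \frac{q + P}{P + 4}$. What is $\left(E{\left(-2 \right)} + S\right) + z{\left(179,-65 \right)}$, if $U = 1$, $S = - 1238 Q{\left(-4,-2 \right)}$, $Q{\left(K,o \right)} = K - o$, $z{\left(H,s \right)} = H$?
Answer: $\frac{13269}{5} \approx 2653.8$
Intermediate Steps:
$S = 2476$ ($S = - 1238 \left(-4 - -2\right) = - 1238 \left(-4 + 2\right) = \left(-1238\right) \left(-2\right) = 2476$)
$n{\left(q,P \right)} = \frac{P + q}{4 + P}$
$E{\left(V \right)} = \frac{3 V}{5}$ ($E{\left(V \right)} = \frac{1 + 2}{4 + 1} V = \frac{1}{5} \cdot 3 V = \frac{3 V}{5}$)
$\left(E{\left(-2 \right)} + S\right) + z{\left(179,-65 \right)} = \left(\frac{3}{5} \left(-2\right) + 2476\right) + 179 = \left(- \frac{6}{5} + 2476\right) + 179 = \frac{12374}{5} + 179 = \frac{13269}{5}$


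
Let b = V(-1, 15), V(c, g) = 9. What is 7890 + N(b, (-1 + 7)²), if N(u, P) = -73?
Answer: 7817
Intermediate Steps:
b = 9
7890 + N(b, (-1 + 7)²) = 7890 - 73 = 7817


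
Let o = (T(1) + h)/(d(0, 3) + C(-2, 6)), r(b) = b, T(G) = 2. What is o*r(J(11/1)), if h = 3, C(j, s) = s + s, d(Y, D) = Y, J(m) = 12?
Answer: 5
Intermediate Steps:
C(j, s) = 2*s
o = 5/12 (o = (2 + 3)/(0 + 2*6) = 5/(0 + 12) = 5/12 ≈ 0.41667)
o*r(J(11/1)) = (5/12)*12 = 5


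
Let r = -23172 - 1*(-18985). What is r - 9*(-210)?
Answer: -2297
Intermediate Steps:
r = -4187 (r = -23172 + 18985 = -4187)
r - 9*(-210) = -4187 - 9*(-210) = -4187 - 1*(-1890) = -4187 + 1890 = -2297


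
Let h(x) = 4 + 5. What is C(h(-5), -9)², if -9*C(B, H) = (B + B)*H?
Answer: 324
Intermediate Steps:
h(x) = 9
C(B, H) = -2*B*H/9 (C(B, H) = -(B + B)*H/9 = -2*B*H/9)
C(h(-5), -9)² = (-2/9*9*(-9))² = 18² = 324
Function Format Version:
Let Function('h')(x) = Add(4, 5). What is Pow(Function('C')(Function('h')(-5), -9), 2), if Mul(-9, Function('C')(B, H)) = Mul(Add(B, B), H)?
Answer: 324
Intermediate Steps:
Function('h')(x) = 9
Function('C')(B, H) = Mul(Rational(-2, 9), B, H) (Function('C')(B, H) = Mul(Rational(-1, 9), Mul(Add(B, B), H)) = Mul(Rational(-1, 9), Mul(Mul(2, B), H)) = Mul(Rational(-1, 9), Mul(2, B, H)) = Mul(Rational(-2, 9), B, H))
Pow(Function('C')(Function('h')(-5), -9), 2) = Pow(Mul(Rational(-2, 9), 9, -9), 2) = Pow(18, 2) = 324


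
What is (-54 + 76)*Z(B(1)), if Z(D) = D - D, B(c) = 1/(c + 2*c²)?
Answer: 0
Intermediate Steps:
Z(D) = 0
(-54 + 76)*Z(B(1)) = (-54 + 76)*0 = 22*0 = 0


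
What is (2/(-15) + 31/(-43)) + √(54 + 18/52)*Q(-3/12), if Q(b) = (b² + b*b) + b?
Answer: -551/645 - 3*√4082/208 ≈ -1.7758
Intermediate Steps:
Q(b) = b + 2*b² (Q(b) = (b² + b²) + b = 2*b² + b = b + 2*b²)
(2/(-15) + 31/(-43)) + √(54 + 18/52)*Q(-3/12) = (2/(-15) + 31/(-43)) + √(54 + 18/52)*((-3/12)*(1 + 2*(-3/12))) = (2*(-1/15) + 31*(-1/43)) + √(54 + 18*(1/52))*((-3*1/12)*(1 + 2*(-3*1/12))) = (-2/15 - 31/43) + √(54 + 9/26)*(-(1 + 2*(-¼))/4) = -551/645 + √(1413/26)*(-(1 - ½)/4) = -551/645 + (3*√4082/26)*(-¼*½) = -551/645 + (3*√4082/26)*(-⅛) = -551/645 - 3*√4082/208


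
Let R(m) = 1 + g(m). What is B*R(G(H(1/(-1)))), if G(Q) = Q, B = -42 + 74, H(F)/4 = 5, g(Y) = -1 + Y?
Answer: 640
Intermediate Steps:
H(F) = 20 (H(F) = 4*5 = 20)
B = 32
R(m) = m (R(m) = 1 + (-1 + m) = m)
B*R(G(H(1/(-1)))) = 32*20 = 640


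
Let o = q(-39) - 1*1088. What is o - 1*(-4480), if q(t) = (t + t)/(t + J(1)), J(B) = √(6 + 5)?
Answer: 2562481/755 + 39*√11/755 ≈ 3394.2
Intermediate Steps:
J(B) = √11
q(t) = 2*t/(t + √11) (q(t) = (t + t)/(t + √11) = (2*t)/(t + √11) = 2*t/(t + √11))
o = -1088 - 78/(-39 + √11) (o = 2*(-39)/(-39 + √11) - 1*1088 = -78/(-39 + √11) - 1088 = -1088 - 78/(-39 + √11) ≈ -1085.8)
o - 1*(-4480) = (-819919/755 + 39*√11/755) - 1*(-4480) = (-819919/755 + 39*√11/755) + 4480 = 2562481/755 + 39*√11/755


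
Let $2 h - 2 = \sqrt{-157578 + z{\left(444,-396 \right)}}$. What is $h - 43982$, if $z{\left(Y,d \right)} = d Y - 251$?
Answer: $-43981 + \frac{i \sqrt{333653}}{2} \approx -43981.0 + 288.81 i$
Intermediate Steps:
$z{\left(Y,d \right)} = -251 + Y d$ ($z{\left(Y,d \right)} = Y d - 251 = -251 + Y d$)
$h = 1 + \frac{i \sqrt{333653}}{2}$ ($h = 1 + \frac{\sqrt{-157578 + \left(-251 + 444 \left(-396\right)\right)}}{2} = 1 + \frac{\sqrt{-157578 - 176075}}{2} = 1 + \frac{\sqrt{-333653}}{2} = 1 + \frac{i \sqrt{333653}}{2} \approx 1.0 + 288.81 i$)
$h - 43982 = \left(1 + \frac{i \sqrt{333653}}{2}\right) - 43982 = -43981 + \frac{i \sqrt{333653}}{2}$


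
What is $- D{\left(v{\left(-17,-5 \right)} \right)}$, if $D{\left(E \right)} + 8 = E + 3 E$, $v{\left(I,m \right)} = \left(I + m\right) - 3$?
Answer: $108$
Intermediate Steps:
$v{\left(I,m \right)} = -3 + I + m$
$D{\left(E \right)} = -8 + 4 E$ ($D{\left(E \right)} = -8 + \left(E + 3 E\right) = -8 + 4 E$)
$- D{\left(v{\left(-17,-5 \right)} \right)} = - (-8 + 4 \left(-3 - 17 - 5\right)) = - (-8 + 4 \left(-25\right)) = - (-8 - 100) = \left(-1\right) \left(-108\right) = 108$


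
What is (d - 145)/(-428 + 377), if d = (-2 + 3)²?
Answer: 48/17 ≈ 2.8235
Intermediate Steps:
d = 1 (d = 1² = 1)
(d - 145)/(-428 + 377) = (1 - 145)/(-428 + 377) = -144/(-51) = -144*(-1/51) = 48/17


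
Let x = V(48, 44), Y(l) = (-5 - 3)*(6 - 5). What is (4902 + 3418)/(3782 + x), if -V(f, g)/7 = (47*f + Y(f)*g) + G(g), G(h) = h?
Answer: -320/379 ≈ -0.84433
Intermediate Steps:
Y(l) = -8 (Y(l) = -8*1 = -8)
V(f, g) = -329*f + 49*g (V(f, g) = -7*((47*f - 8*g) + g) = -7*((-8*g + 47*f) + g) = -7*(-7*g + 47*f) = -329*f + 49*g)
x = -13636 (x = -329*48 + 49*44 = -15792 + 2156 = -13636)
(4902 + 3418)/(3782 + x) = (4902 + 3418)/(3782 - 13636) = 8320/(-9854) = 8320*(-1/9854) = -320/379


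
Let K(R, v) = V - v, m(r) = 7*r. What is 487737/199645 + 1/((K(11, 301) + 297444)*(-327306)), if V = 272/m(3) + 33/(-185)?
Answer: 8775978914328102199/3592264499839888540 ≈ 2.4430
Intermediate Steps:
V = 49627/3885 (V = 272/((7*3)) + 33/(-185) = 272/21 + 33*(-1/185) = 272*(1/21) - 33/185 = 272/21 - 33/185 = 49627/3885 ≈ 12.774)
K(R, v) = 49627/3885 - v
487737/199645 + 1/((K(11, 301) + 297444)*(-327306)) = 487737/199645 + 1/(((49627/3885 - 1*301) + 297444)*(-327306)) = 487737*(1/199645) - 1/327306/((49627/3885 - 301) + 297444) = 487737/199645 - 1/327306/(-1119758/3885 + 297444) = 487737/199645 - 1/327306/(1154450182/3885) = 487737/199645 + (3885/1154450182)*(-1/327306) = 487737/199645 - 185/17993260536652 = 8775978914328102199/3592264499839888540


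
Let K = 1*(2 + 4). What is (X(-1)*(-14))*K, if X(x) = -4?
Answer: 336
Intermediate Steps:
K = 6 (K = 1*6 = 6)
(X(-1)*(-14))*K = -4*(-14)*6 = 56*6 = 336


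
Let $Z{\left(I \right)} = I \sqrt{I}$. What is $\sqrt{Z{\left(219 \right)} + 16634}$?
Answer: $\sqrt{16634 + 219 \sqrt{219}} \approx 140.98$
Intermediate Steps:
$Z{\left(I \right)} = I^{\frac{3}{2}}$
$\sqrt{Z{\left(219 \right)} + 16634} = \sqrt{219^{\frac{3}{2}} + 16634} = \sqrt{219 \sqrt{219} + 16634} = \sqrt{16634 + 219 \sqrt{219}}$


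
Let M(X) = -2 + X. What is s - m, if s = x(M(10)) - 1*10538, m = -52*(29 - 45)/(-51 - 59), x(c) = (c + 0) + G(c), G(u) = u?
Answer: -578294/55 ≈ -10514.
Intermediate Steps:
x(c) = 2*c (x(c) = (c + 0) + c = c + c = 2*c)
m = -416/55 (m = -(-832)/(-110) = -(-832)*(-1)/110 = -52*8/55 = -416/55 ≈ -7.5636)
s = -10522 (s = 2*(-2 + 10) - 1*10538 = 2*8 - 10538 = 16 - 10538 = -10522)
s - m = -10522 - 1*(-416/55) = -10522 + 416/55 = -578294/55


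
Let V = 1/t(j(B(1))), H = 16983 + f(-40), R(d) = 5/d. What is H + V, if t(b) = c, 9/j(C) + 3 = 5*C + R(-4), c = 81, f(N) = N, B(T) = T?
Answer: 1372384/81 ≈ 16943.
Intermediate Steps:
j(C) = 9/(-17/4 + 5*C) (j(C) = 9/(-3 + (5*C + 5/(-4))) = 9/(-3 + (5*C + 5*(-¼))) = 9/(-3 + (5*C - 5/4)) = 9/(-3 + (-5/4 + 5*C)) = 9/(-17/4 + 5*C))
t(b) = 81
H = 16943 (H = 16983 - 40 = 16943)
V = 1/81 ≈ 0.012346
H + V = 16943 + 1/81 = 1372384/81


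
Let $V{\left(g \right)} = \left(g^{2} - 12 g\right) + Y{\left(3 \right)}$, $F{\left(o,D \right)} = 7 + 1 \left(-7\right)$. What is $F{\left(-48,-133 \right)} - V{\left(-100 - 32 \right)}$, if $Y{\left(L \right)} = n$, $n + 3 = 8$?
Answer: $-19013$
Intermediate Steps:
$n = 5$ ($n = -3 + 8 = 5$)
$Y{\left(L \right)} = 5$
$F{\left(o,D \right)} = 0$ ($F{\left(o,D \right)} = 7 - 7 = 0$)
$V{\left(g \right)} = 5 + g^{2} - 12 g$ ($V{\left(g \right)} = \left(g^{2} - 12 g\right) + 5 = 5 + g^{2} - 12 g$)
$F{\left(-48,-133 \right)} - V{\left(-100 - 32 \right)} = 0 - \left(5 + \left(-100 - 32\right)^{2} - 12 \left(-100 - 32\right)\right) = 0 - \left(5 + \left(-132\right)^{2} - -1584\right) = 0 - \left(5 + 17424 + 1584\right) = 0 - 19013 = -19013$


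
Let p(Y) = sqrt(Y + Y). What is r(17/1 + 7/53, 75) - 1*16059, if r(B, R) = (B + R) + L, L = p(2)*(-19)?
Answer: -848258/53 ≈ -16005.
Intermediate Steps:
p(Y) = sqrt(2)*sqrt(Y) (p(Y) = sqrt(2*Y) = sqrt(2)*sqrt(Y))
L = -38 (L = (sqrt(2)*sqrt(2))*(-19) = 2*(-19) = -38)
r(B, R) = -38 + B + R (r(B, R) = (B + R) - 38 = -38 + B + R)
r(17/1 + 7/53, 75) - 1*16059 = (-38 + (17/1 + 7/53) + 75) - 1*16059 = (-38 + (17*1 + 7*(1/53)) + 75) - 16059 = (-38 + (17 + 7/53) + 75) - 16059 = (-38 + 908/53 + 75) - 16059 = 2869/53 - 16059 = -848258/53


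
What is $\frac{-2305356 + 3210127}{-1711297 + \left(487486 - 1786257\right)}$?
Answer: $- \frac{904771}{3010068} \approx -0.30058$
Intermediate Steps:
$\frac{-2305356 + 3210127}{-1711297 + \left(487486 - 1786257\right)} = \frac{904771}{-1711297 - 1298771} = \frac{904771}{-3010068} = 904771 \left(- \frac{1}{3010068}\right) = - \frac{904771}{3010068}$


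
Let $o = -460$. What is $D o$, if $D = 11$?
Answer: $-5060$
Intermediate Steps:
$D o = 11 \left(-460\right) = -5060$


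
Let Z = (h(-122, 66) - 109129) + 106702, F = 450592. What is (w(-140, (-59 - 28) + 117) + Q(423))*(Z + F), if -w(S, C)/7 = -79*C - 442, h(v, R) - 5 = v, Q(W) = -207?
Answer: 8726630896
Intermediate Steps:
h(v, R) = 5 + v
w(S, C) = 3094 + 553*C (w(S, C) = -7*(-79*C - 442) = -7*(-442 - 79*C) = 3094 + 553*C)
Z = -2544 (Z = ((5 - 122) - 109129) + 106702 = (-117 - 109129) + 106702 = -109246 + 106702 = -2544)
(w(-140, (-59 - 28) + 117) + Q(423))*(Z + F) = ((3094 + 553*((-59 - 28) + 117)) - 207)*(-2544 + 450592) = ((3094 + 553*(-87 + 117)) - 207)*448048 = ((3094 + 553*30) - 207)*448048 = ((3094 + 16590) - 207)*448048 = (19684 - 207)*448048 = 19477*448048 = 8726630896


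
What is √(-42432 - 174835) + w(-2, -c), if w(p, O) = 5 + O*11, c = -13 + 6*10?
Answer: -512 + I*√217267 ≈ -512.0 + 466.12*I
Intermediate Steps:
c = 47 (c = -13 + 60 = 47)
w(p, O) = 5 + 11*O
√(-42432 - 174835) + w(-2, -c) = √(-42432 - 174835) + (5 + 11*(-1*47)) = √(-217267) + (5 + 11*(-47)) = I*√217267 + (5 - 517) = I*√217267 - 512 = -512 + I*√217267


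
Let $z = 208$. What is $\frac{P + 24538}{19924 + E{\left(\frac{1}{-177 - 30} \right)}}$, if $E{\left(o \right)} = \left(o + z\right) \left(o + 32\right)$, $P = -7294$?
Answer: $\frac{738888156}{1138876741} \approx 0.64879$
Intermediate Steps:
$E{\left(o \right)} = \left(32 + o\right) \left(208 + o\right)$ ($E{\left(o \right)} = \left(o + 208\right) \left(o + 32\right) = \left(208 + o\right) \left(32 + o\right) = \left(32 + o\right) \left(208 + o\right)$)
$\frac{P + 24538}{19924 + E{\left(\frac{1}{-177 - 30} \right)}} = \frac{-7294 + 24538}{19924 + \left(6656 + \left(\frac{1}{-177 - 30}\right)^{2} + \frac{240}{-177 - 30}\right)} = \frac{17244}{19924 + \left(6656 + \left(\frac{1}{-207}\right)^{2} + \frac{240}{-207}\right)} = \frac{17244}{19924 + \left(6656 + \left(- \frac{1}{207}\right)^{2} + 240 \left(- \frac{1}{207}\right)\right)} = \frac{17244}{19924 + \left(6656 + \frac{1}{42849} - \frac{80}{69}\right)} = \frac{17244}{19924 + \frac{285153265}{42849}} = \frac{17244}{\frac{1138876741}{42849}} = 17244 \cdot \frac{42849}{1138876741} = \frac{738888156}{1138876741}$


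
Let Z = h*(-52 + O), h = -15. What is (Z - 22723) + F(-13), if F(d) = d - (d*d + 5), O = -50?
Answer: -21380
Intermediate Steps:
F(d) = -5 + d - d² (F(d) = d - (d² + 5) = d - (5 + d²) = d + (-5 - d²) = -5 + d - d²)
Z = 1530 (Z = -15*(-52 - 50) = -15*(-102) = 1530)
(Z - 22723) + F(-13) = (1530 - 22723) + (-5 - 13 - 1*(-13)²) = -21193 + (-5 - 13 - 1*169) = -21193 + (-5 - 13 - 169) = -21193 - 187 = -21380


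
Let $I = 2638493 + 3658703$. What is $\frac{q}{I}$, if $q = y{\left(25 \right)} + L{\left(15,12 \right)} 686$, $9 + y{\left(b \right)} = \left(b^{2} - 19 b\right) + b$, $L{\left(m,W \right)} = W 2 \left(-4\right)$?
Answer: $- \frac{32845}{3148598} \approx -0.010432$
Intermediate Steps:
$L{\left(m,W \right)} = - 8 W$ ($L{\left(m,W \right)} = 2 W \left(-4\right) = - 8 W$)
$y{\left(b \right)} = -9 + b^{2} - 18 b$ ($y{\left(b \right)} = -9 + \left(\left(b^{2} - 19 b\right) + b\right) = -9 + \left(b^{2} - 18 b\right) = -9 + b^{2} - 18 b$)
$q = -65690$ ($q = \left(-9 + 25^{2} - 450\right) + \left(-8\right) 12 \cdot 686 = \left(-9 + 625 - 450\right) - 65856 = 166 - 65856 = -65690$)
$I = 6297196$
$\frac{q}{I} = - \frac{65690}{6297196} = \left(-65690\right) \frac{1}{6297196} = - \frac{32845}{3148598}$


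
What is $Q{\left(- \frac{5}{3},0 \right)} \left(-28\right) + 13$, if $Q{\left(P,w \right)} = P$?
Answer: $\frac{179}{3} \approx 59.667$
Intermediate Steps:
$Q{\left(- \frac{5}{3},0 \right)} \left(-28\right) + 13 = - \frac{5}{3} \left(-28\right) + 13 = \left(-5\right) \frac{1}{3} \left(-28\right) + 13 = \left(- \frac{5}{3}\right) \left(-28\right) + 13 = \frac{140}{3} + 13 = \frac{179}{3}$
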